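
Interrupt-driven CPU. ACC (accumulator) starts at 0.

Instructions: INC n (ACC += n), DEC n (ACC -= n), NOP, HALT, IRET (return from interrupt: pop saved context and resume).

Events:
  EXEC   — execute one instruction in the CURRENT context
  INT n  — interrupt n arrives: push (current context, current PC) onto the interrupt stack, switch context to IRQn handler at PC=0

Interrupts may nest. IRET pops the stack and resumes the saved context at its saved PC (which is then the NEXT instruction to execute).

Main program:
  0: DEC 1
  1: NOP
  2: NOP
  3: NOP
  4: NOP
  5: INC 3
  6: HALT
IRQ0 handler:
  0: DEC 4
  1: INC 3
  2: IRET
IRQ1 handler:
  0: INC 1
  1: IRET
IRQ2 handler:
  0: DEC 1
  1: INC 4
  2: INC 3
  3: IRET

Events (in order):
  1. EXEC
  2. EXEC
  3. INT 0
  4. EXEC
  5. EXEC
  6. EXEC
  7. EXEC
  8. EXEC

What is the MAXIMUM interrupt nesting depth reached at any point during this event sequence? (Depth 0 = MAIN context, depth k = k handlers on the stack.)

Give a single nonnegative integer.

Event 1 (EXEC): [MAIN] PC=0: DEC 1 -> ACC=-1 [depth=0]
Event 2 (EXEC): [MAIN] PC=1: NOP [depth=0]
Event 3 (INT 0): INT 0 arrives: push (MAIN, PC=2), enter IRQ0 at PC=0 (depth now 1) [depth=1]
Event 4 (EXEC): [IRQ0] PC=0: DEC 4 -> ACC=-5 [depth=1]
Event 5 (EXEC): [IRQ0] PC=1: INC 3 -> ACC=-2 [depth=1]
Event 6 (EXEC): [IRQ0] PC=2: IRET -> resume MAIN at PC=2 (depth now 0) [depth=0]
Event 7 (EXEC): [MAIN] PC=2: NOP [depth=0]
Event 8 (EXEC): [MAIN] PC=3: NOP [depth=0]
Max depth observed: 1

Answer: 1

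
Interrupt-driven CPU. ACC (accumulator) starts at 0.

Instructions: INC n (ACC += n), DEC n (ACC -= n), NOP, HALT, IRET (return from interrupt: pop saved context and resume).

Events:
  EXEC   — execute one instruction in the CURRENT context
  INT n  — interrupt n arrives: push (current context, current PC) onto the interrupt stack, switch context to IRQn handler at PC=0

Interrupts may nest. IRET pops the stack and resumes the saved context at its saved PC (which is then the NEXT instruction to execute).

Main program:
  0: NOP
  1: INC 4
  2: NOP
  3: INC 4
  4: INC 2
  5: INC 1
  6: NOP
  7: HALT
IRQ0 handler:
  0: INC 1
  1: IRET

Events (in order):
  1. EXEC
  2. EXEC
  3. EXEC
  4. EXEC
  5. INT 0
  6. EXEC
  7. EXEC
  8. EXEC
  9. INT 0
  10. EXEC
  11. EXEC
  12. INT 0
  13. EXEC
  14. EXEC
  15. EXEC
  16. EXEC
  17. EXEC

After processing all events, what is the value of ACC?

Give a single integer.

Event 1 (EXEC): [MAIN] PC=0: NOP
Event 2 (EXEC): [MAIN] PC=1: INC 4 -> ACC=4
Event 3 (EXEC): [MAIN] PC=2: NOP
Event 4 (EXEC): [MAIN] PC=3: INC 4 -> ACC=8
Event 5 (INT 0): INT 0 arrives: push (MAIN, PC=4), enter IRQ0 at PC=0 (depth now 1)
Event 6 (EXEC): [IRQ0] PC=0: INC 1 -> ACC=9
Event 7 (EXEC): [IRQ0] PC=1: IRET -> resume MAIN at PC=4 (depth now 0)
Event 8 (EXEC): [MAIN] PC=4: INC 2 -> ACC=11
Event 9 (INT 0): INT 0 arrives: push (MAIN, PC=5), enter IRQ0 at PC=0 (depth now 1)
Event 10 (EXEC): [IRQ0] PC=0: INC 1 -> ACC=12
Event 11 (EXEC): [IRQ0] PC=1: IRET -> resume MAIN at PC=5 (depth now 0)
Event 12 (INT 0): INT 0 arrives: push (MAIN, PC=5), enter IRQ0 at PC=0 (depth now 1)
Event 13 (EXEC): [IRQ0] PC=0: INC 1 -> ACC=13
Event 14 (EXEC): [IRQ0] PC=1: IRET -> resume MAIN at PC=5 (depth now 0)
Event 15 (EXEC): [MAIN] PC=5: INC 1 -> ACC=14
Event 16 (EXEC): [MAIN] PC=6: NOP
Event 17 (EXEC): [MAIN] PC=7: HALT

Answer: 14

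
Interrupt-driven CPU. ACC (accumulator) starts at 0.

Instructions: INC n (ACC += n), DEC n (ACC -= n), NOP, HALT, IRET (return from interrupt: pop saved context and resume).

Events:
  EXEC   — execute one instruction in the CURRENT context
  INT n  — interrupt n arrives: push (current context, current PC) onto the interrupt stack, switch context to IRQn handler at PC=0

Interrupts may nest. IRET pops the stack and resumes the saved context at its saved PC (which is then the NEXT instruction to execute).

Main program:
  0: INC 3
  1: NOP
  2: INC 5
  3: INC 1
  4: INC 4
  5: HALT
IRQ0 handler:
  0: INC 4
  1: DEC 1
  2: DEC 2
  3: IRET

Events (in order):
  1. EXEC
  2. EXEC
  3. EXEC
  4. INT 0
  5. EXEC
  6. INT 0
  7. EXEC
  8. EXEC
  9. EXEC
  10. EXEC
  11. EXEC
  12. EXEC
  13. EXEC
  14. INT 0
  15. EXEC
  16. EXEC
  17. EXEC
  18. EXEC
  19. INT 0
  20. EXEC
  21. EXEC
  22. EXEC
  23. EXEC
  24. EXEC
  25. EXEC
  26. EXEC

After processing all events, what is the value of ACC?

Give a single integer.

Answer: 17

Derivation:
Event 1 (EXEC): [MAIN] PC=0: INC 3 -> ACC=3
Event 2 (EXEC): [MAIN] PC=1: NOP
Event 3 (EXEC): [MAIN] PC=2: INC 5 -> ACC=8
Event 4 (INT 0): INT 0 arrives: push (MAIN, PC=3), enter IRQ0 at PC=0 (depth now 1)
Event 5 (EXEC): [IRQ0] PC=0: INC 4 -> ACC=12
Event 6 (INT 0): INT 0 arrives: push (IRQ0, PC=1), enter IRQ0 at PC=0 (depth now 2)
Event 7 (EXEC): [IRQ0] PC=0: INC 4 -> ACC=16
Event 8 (EXEC): [IRQ0] PC=1: DEC 1 -> ACC=15
Event 9 (EXEC): [IRQ0] PC=2: DEC 2 -> ACC=13
Event 10 (EXEC): [IRQ0] PC=3: IRET -> resume IRQ0 at PC=1 (depth now 1)
Event 11 (EXEC): [IRQ0] PC=1: DEC 1 -> ACC=12
Event 12 (EXEC): [IRQ0] PC=2: DEC 2 -> ACC=10
Event 13 (EXEC): [IRQ0] PC=3: IRET -> resume MAIN at PC=3 (depth now 0)
Event 14 (INT 0): INT 0 arrives: push (MAIN, PC=3), enter IRQ0 at PC=0 (depth now 1)
Event 15 (EXEC): [IRQ0] PC=0: INC 4 -> ACC=14
Event 16 (EXEC): [IRQ0] PC=1: DEC 1 -> ACC=13
Event 17 (EXEC): [IRQ0] PC=2: DEC 2 -> ACC=11
Event 18 (EXEC): [IRQ0] PC=3: IRET -> resume MAIN at PC=3 (depth now 0)
Event 19 (INT 0): INT 0 arrives: push (MAIN, PC=3), enter IRQ0 at PC=0 (depth now 1)
Event 20 (EXEC): [IRQ0] PC=0: INC 4 -> ACC=15
Event 21 (EXEC): [IRQ0] PC=1: DEC 1 -> ACC=14
Event 22 (EXEC): [IRQ0] PC=2: DEC 2 -> ACC=12
Event 23 (EXEC): [IRQ0] PC=3: IRET -> resume MAIN at PC=3 (depth now 0)
Event 24 (EXEC): [MAIN] PC=3: INC 1 -> ACC=13
Event 25 (EXEC): [MAIN] PC=4: INC 4 -> ACC=17
Event 26 (EXEC): [MAIN] PC=5: HALT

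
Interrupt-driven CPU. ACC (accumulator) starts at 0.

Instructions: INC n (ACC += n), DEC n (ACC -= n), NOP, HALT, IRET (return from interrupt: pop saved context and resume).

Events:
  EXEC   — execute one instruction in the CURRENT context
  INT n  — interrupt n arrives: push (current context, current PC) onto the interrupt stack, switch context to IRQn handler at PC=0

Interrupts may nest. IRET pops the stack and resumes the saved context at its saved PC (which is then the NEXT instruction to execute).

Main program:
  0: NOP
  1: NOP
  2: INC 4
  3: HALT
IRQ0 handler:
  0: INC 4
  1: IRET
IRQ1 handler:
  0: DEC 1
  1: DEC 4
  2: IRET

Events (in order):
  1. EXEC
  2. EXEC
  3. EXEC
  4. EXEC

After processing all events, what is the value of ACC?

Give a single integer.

Event 1 (EXEC): [MAIN] PC=0: NOP
Event 2 (EXEC): [MAIN] PC=1: NOP
Event 3 (EXEC): [MAIN] PC=2: INC 4 -> ACC=4
Event 4 (EXEC): [MAIN] PC=3: HALT

Answer: 4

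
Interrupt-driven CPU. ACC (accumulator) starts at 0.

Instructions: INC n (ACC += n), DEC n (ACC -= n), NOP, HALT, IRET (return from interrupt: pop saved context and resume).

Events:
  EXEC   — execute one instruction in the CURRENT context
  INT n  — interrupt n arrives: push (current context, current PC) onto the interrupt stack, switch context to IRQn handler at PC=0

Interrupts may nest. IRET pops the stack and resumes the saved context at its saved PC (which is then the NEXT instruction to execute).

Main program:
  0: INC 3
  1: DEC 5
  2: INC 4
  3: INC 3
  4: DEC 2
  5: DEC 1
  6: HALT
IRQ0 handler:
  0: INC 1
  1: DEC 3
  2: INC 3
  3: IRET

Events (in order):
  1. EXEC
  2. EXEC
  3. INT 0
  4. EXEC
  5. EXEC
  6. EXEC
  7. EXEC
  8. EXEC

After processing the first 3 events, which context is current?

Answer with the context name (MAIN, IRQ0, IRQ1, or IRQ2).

Answer: IRQ0

Derivation:
Event 1 (EXEC): [MAIN] PC=0: INC 3 -> ACC=3
Event 2 (EXEC): [MAIN] PC=1: DEC 5 -> ACC=-2
Event 3 (INT 0): INT 0 arrives: push (MAIN, PC=2), enter IRQ0 at PC=0 (depth now 1)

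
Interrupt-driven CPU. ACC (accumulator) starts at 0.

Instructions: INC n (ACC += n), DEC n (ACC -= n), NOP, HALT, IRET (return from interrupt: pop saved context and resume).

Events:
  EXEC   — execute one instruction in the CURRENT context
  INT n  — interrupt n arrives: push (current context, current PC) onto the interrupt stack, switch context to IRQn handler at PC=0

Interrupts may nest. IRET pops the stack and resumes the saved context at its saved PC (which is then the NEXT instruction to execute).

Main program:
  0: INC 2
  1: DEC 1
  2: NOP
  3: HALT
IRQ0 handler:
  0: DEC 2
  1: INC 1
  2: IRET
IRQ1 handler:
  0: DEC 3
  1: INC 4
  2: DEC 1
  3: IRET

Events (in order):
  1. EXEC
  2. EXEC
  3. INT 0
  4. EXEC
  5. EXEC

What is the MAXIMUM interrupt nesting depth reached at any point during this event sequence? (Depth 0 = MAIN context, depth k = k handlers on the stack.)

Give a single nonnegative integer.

Event 1 (EXEC): [MAIN] PC=0: INC 2 -> ACC=2 [depth=0]
Event 2 (EXEC): [MAIN] PC=1: DEC 1 -> ACC=1 [depth=0]
Event 3 (INT 0): INT 0 arrives: push (MAIN, PC=2), enter IRQ0 at PC=0 (depth now 1) [depth=1]
Event 4 (EXEC): [IRQ0] PC=0: DEC 2 -> ACC=-1 [depth=1]
Event 5 (EXEC): [IRQ0] PC=1: INC 1 -> ACC=0 [depth=1]
Max depth observed: 1

Answer: 1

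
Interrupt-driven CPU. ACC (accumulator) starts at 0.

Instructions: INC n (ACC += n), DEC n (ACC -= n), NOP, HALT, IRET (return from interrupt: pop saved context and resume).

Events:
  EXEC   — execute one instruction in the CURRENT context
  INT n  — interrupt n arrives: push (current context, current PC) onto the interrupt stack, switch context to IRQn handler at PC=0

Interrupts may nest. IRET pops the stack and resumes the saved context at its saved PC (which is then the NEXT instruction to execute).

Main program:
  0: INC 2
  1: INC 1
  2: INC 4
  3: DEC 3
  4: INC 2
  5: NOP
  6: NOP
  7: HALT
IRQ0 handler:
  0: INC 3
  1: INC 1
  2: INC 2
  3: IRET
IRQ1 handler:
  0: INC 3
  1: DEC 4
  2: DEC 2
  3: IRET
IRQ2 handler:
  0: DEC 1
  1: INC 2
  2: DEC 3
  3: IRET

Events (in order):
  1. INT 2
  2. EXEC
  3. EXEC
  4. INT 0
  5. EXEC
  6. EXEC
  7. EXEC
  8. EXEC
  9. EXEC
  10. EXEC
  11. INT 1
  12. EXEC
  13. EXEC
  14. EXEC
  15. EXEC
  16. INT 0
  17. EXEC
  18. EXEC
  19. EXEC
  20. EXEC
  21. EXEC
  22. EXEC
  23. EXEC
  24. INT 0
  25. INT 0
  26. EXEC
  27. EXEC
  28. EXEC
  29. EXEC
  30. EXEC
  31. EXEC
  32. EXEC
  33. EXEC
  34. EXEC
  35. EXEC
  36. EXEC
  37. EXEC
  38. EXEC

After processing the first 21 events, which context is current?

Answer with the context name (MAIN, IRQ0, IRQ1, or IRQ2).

Answer: MAIN

Derivation:
Event 1 (INT 2): INT 2 arrives: push (MAIN, PC=0), enter IRQ2 at PC=0 (depth now 1)
Event 2 (EXEC): [IRQ2] PC=0: DEC 1 -> ACC=-1
Event 3 (EXEC): [IRQ2] PC=1: INC 2 -> ACC=1
Event 4 (INT 0): INT 0 arrives: push (IRQ2, PC=2), enter IRQ0 at PC=0 (depth now 2)
Event 5 (EXEC): [IRQ0] PC=0: INC 3 -> ACC=4
Event 6 (EXEC): [IRQ0] PC=1: INC 1 -> ACC=5
Event 7 (EXEC): [IRQ0] PC=2: INC 2 -> ACC=7
Event 8 (EXEC): [IRQ0] PC=3: IRET -> resume IRQ2 at PC=2 (depth now 1)
Event 9 (EXEC): [IRQ2] PC=2: DEC 3 -> ACC=4
Event 10 (EXEC): [IRQ2] PC=3: IRET -> resume MAIN at PC=0 (depth now 0)
Event 11 (INT 1): INT 1 arrives: push (MAIN, PC=0), enter IRQ1 at PC=0 (depth now 1)
Event 12 (EXEC): [IRQ1] PC=0: INC 3 -> ACC=7
Event 13 (EXEC): [IRQ1] PC=1: DEC 4 -> ACC=3
Event 14 (EXEC): [IRQ1] PC=2: DEC 2 -> ACC=1
Event 15 (EXEC): [IRQ1] PC=3: IRET -> resume MAIN at PC=0 (depth now 0)
Event 16 (INT 0): INT 0 arrives: push (MAIN, PC=0), enter IRQ0 at PC=0 (depth now 1)
Event 17 (EXEC): [IRQ0] PC=0: INC 3 -> ACC=4
Event 18 (EXEC): [IRQ0] PC=1: INC 1 -> ACC=5
Event 19 (EXEC): [IRQ0] PC=2: INC 2 -> ACC=7
Event 20 (EXEC): [IRQ0] PC=3: IRET -> resume MAIN at PC=0 (depth now 0)
Event 21 (EXEC): [MAIN] PC=0: INC 2 -> ACC=9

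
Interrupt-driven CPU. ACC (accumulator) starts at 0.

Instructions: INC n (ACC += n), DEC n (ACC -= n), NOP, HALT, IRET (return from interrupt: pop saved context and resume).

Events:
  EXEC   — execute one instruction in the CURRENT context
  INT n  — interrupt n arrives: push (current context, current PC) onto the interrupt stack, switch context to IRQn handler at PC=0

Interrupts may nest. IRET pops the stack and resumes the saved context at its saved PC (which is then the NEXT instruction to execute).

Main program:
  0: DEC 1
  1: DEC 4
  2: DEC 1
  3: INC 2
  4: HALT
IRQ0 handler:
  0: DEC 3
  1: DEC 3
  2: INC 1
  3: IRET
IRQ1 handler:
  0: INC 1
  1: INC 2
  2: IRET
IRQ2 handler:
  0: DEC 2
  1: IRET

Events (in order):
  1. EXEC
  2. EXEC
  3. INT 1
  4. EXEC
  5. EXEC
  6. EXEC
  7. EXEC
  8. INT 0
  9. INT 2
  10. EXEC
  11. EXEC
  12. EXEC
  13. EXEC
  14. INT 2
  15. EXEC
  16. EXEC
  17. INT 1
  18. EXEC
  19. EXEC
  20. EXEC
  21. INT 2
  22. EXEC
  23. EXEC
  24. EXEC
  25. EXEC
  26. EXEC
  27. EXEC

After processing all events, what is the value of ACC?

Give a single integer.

Event 1 (EXEC): [MAIN] PC=0: DEC 1 -> ACC=-1
Event 2 (EXEC): [MAIN] PC=1: DEC 4 -> ACC=-5
Event 3 (INT 1): INT 1 arrives: push (MAIN, PC=2), enter IRQ1 at PC=0 (depth now 1)
Event 4 (EXEC): [IRQ1] PC=0: INC 1 -> ACC=-4
Event 5 (EXEC): [IRQ1] PC=1: INC 2 -> ACC=-2
Event 6 (EXEC): [IRQ1] PC=2: IRET -> resume MAIN at PC=2 (depth now 0)
Event 7 (EXEC): [MAIN] PC=2: DEC 1 -> ACC=-3
Event 8 (INT 0): INT 0 arrives: push (MAIN, PC=3), enter IRQ0 at PC=0 (depth now 1)
Event 9 (INT 2): INT 2 arrives: push (IRQ0, PC=0), enter IRQ2 at PC=0 (depth now 2)
Event 10 (EXEC): [IRQ2] PC=0: DEC 2 -> ACC=-5
Event 11 (EXEC): [IRQ2] PC=1: IRET -> resume IRQ0 at PC=0 (depth now 1)
Event 12 (EXEC): [IRQ0] PC=0: DEC 3 -> ACC=-8
Event 13 (EXEC): [IRQ0] PC=1: DEC 3 -> ACC=-11
Event 14 (INT 2): INT 2 arrives: push (IRQ0, PC=2), enter IRQ2 at PC=0 (depth now 2)
Event 15 (EXEC): [IRQ2] PC=0: DEC 2 -> ACC=-13
Event 16 (EXEC): [IRQ2] PC=1: IRET -> resume IRQ0 at PC=2 (depth now 1)
Event 17 (INT 1): INT 1 arrives: push (IRQ0, PC=2), enter IRQ1 at PC=0 (depth now 2)
Event 18 (EXEC): [IRQ1] PC=0: INC 1 -> ACC=-12
Event 19 (EXEC): [IRQ1] PC=1: INC 2 -> ACC=-10
Event 20 (EXEC): [IRQ1] PC=2: IRET -> resume IRQ0 at PC=2 (depth now 1)
Event 21 (INT 2): INT 2 arrives: push (IRQ0, PC=2), enter IRQ2 at PC=0 (depth now 2)
Event 22 (EXEC): [IRQ2] PC=0: DEC 2 -> ACC=-12
Event 23 (EXEC): [IRQ2] PC=1: IRET -> resume IRQ0 at PC=2 (depth now 1)
Event 24 (EXEC): [IRQ0] PC=2: INC 1 -> ACC=-11
Event 25 (EXEC): [IRQ0] PC=3: IRET -> resume MAIN at PC=3 (depth now 0)
Event 26 (EXEC): [MAIN] PC=3: INC 2 -> ACC=-9
Event 27 (EXEC): [MAIN] PC=4: HALT

Answer: -9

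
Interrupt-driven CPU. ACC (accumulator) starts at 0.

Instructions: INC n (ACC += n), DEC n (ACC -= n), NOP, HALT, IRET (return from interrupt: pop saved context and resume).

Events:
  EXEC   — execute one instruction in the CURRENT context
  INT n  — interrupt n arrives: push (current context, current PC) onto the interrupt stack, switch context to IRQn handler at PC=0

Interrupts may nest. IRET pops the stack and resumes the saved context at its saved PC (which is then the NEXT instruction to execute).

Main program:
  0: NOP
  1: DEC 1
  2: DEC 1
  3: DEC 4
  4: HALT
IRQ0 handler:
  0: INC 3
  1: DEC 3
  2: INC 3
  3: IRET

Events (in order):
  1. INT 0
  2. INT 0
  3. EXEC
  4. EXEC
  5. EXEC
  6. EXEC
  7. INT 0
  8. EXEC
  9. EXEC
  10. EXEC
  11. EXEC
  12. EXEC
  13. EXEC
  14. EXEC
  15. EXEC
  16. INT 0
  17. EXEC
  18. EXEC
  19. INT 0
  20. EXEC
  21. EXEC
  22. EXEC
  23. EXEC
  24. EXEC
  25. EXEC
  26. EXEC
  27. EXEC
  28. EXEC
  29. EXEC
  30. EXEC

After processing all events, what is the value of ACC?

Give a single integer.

Event 1 (INT 0): INT 0 arrives: push (MAIN, PC=0), enter IRQ0 at PC=0 (depth now 1)
Event 2 (INT 0): INT 0 arrives: push (IRQ0, PC=0), enter IRQ0 at PC=0 (depth now 2)
Event 3 (EXEC): [IRQ0] PC=0: INC 3 -> ACC=3
Event 4 (EXEC): [IRQ0] PC=1: DEC 3 -> ACC=0
Event 5 (EXEC): [IRQ0] PC=2: INC 3 -> ACC=3
Event 6 (EXEC): [IRQ0] PC=3: IRET -> resume IRQ0 at PC=0 (depth now 1)
Event 7 (INT 0): INT 0 arrives: push (IRQ0, PC=0), enter IRQ0 at PC=0 (depth now 2)
Event 8 (EXEC): [IRQ0] PC=0: INC 3 -> ACC=6
Event 9 (EXEC): [IRQ0] PC=1: DEC 3 -> ACC=3
Event 10 (EXEC): [IRQ0] PC=2: INC 3 -> ACC=6
Event 11 (EXEC): [IRQ0] PC=3: IRET -> resume IRQ0 at PC=0 (depth now 1)
Event 12 (EXEC): [IRQ0] PC=0: INC 3 -> ACC=9
Event 13 (EXEC): [IRQ0] PC=1: DEC 3 -> ACC=6
Event 14 (EXEC): [IRQ0] PC=2: INC 3 -> ACC=9
Event 15 (EXEC): [IRQ0] PC=3: IRET -> resume MAIN at PC=0 (depth now 0)
Event 16 (INT 0): INT 0 arrives: push (MAIN, PC=0), enter IRQ0 at PC=0 (depth now 1)
Event 17 (EXEC): [IRQ0] PC=0: INC 3 -> ACC=12
Event 18 (EXEC): [IRQ0] PC=1: DEC 3 -> ACC=9
Event 19 (INT 0): INT 0 arrives: push (IRQ0, PC=2), enter IRQ0 at PC=0 (depth now 2)
Event 20 (EXEC): [IRQ0] PC=0: INC 3 -> ACC=12
Event 21 (EXEC): [IRQ0] PC=1: DEC 3 -> ACC=9
Event 22 (EXEC): [IRQ0] PC=2: INC 3 -> ACC=12
Event 23 (EXEC): [IRQ0] PC=3: IRET -> resume IRQ0 at PC=2 (depth now 1)
Event 24 (EXEC): [IRQ0] PC=2: INC 3 -> ACC=15
Event 25 (EXEC): [IRQ0] PC=3: IRET -> resume MAIN at PC=0 (depth now 0)
Event 26 (EXEC): [MAIN] PC=0: NOP
Event 27 (EXEC): [MAIN] PC=1: DEC 1 -> ACC=14
Event 28 (EXEC): [MAIN] PC=2: DEC 1 -> ACC=13
Event 29 (EXEC): [MAIN] PC=3: DEC 4 -> ACC=9
Event 30 (EXEC): [MAIN] PC=4: HALT

Answer: 9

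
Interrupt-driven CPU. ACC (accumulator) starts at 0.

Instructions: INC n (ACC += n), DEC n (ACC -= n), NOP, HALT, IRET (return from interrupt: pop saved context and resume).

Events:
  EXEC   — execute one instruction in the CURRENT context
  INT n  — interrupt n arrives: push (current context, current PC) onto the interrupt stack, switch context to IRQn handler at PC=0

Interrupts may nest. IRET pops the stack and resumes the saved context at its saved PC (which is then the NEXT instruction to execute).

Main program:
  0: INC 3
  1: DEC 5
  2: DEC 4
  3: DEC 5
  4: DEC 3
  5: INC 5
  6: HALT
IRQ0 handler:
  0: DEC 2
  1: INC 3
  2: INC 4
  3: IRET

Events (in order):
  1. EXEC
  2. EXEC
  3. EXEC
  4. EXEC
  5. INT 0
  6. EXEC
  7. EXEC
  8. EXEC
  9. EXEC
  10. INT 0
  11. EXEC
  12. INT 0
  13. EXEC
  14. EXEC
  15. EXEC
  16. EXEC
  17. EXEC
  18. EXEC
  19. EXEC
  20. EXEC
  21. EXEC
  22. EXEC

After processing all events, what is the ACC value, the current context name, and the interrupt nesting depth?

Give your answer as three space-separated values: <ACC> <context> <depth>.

Event 1 (EXEC): [MAIN] PC=0: INC 3 -> ACC=3
Event 2 (EXEC): [MAIN] PC=1: DEC 5 -> ACC=-2
Event 3 (EXEC): [MAIN] PC=2: DEC 4 -> ACC=-6
Event 4 (EXEC): [MAIN] PC=3: DEC 5 -> ACC=-11
Event 5 (INT 0): INT 0 arrives: push (MAIN, PC=4), enter IRQ0 at PC=0 (depth now 1)
Event 6 (EXEC): [IRQ0] PC=0: DEC 2 -> ACC=-13
Event 7 (EXEC): [IRQ0] PC=1: INC 3 -> ACC=-10
Event 8 (EXEC): [IRQ0] PC=2: INC 4 -> ACC=-6
Event 9 (EXEC): [IRQ0] PC=3: IRET -> resume MAIN at PC=4 (depth now 0)
Event 10 (INT 0): INT 0 arrives: push (MAIN, PC=4), enter IRQ0 at PC=0 (depth now 1)
Event 11 (EXEC): [IRQ0] PC=0: DEC 2 -> ACC=-8
Event 12 (INT 0): INT 0 arrives: push (IRQ0, PC=1), enter IRQ0 at PC=0 (depth now 2)
Event 13 (EXEC): [IRQ0] PC=0: DEC 2 -> ACC=-10
Event 14 (EXEC): [IRQ0] PC=1: INC 3 -> ACC=-7
Event 15 (EXEC): [IRQ0] PC=2: INC 4 -> ACC=-3
Event 16 (EXEC): [IRQ0] PC=3: IRET -> resume IRQ0 at PC=1 (depth now 1)
Event 17 (EXEC): [IRQ0] PC=1: INC 3 -> ACC=0
Event 18 (EXEC): [IRQ0] PC=2: INC 4 -> ACC=4
Event 19 (EXEC): [IRQ0] PC=3: IRET -> resume MAIN at PC=4 (depth now 0)
Event 20 (EXEC): [MAIN] PC=4: DEC 3 -> ACC=1
Event 21 (EXEC): [MAIN] PC=5: INC 5 -> ACC=6
Event 22 (EXEC): [MAIN] PC=6: HALT

Answer: 6 MAIN 0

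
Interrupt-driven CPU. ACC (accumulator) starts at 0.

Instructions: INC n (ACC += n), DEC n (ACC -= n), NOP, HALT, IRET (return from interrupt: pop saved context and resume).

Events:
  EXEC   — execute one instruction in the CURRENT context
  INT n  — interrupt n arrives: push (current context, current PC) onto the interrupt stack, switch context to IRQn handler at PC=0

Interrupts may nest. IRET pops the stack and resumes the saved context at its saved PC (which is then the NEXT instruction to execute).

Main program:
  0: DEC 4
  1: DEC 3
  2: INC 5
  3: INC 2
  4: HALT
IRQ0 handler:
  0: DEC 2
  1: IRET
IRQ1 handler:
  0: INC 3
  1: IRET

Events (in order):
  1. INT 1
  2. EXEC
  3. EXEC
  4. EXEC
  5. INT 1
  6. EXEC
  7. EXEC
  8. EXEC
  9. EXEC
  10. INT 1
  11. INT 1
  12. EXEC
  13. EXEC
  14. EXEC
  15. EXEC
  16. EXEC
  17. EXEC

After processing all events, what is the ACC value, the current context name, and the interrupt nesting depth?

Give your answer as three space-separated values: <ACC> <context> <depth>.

Answer: 12 MAIN 0

Derivation:
Event 1 (INT 1): INT 1 arrives: push (MAIN, PC=0), enter IRQ1 at PC=0 (depth now 1)
Event 2 (EXEC): [IRQ1] PC=0: INC 3 -> ACC=3
Event 3 (EXEC): [IRQ1] PC=1: IRET -> resume MAIN at PC=0 (depth now 0)
Event 4 (EXEC): [MAIN] PC=0: DEC 4 -> ACC=-1
Event 5 (INT 1): INT 1 arrives: push (MAIN, PC=1), enter IRQ1 at PC=0 (depth now 1)
Event 6 (EXEC): [IRQ1] PC=0: INC 3 -> ACC=2
Event 7 (EXEC): [IRQ1] PC=1: IRET -> resume MAIN at PC=1 (depth now 0)
Event 8 (EXEC): [MAIN] PC=1: DEC 3 -> ACC=-1
Event 9 (EXEC): [MAIN] PC=2: INC 5 -> ACC=4
Event 10 (INT 1): INT 1 arrives: push (MAIN, PC=3), enter IRQ1 at PC=0 (depth now 1)
Event 11 (INT 1): INT 1 arrives: push (IRQ1, PC=0), enter IRQ1 at PC=0 (depth now 2)
Event 12 (EXEC): [IRQ1] PC=0: INC 3 -> ACC=7
Event 13 (EXEC): [IRQ1] PC=1: IRET -> resume IRQ1 at PC=0 (depth now 1)
Event 14 (EXEC): [IRQ1] PC=0: INC 3 -> ACC=10
Event 15 (EXEC): [IRQ1] PC=1: IRET -> resume MAIN at PC=3 (depth now 0)
Event 16 (EXEC): [MAIN] PC=3: INC 2 -> ACC=12
Event 17 (EXEC): [MAIN] PC=4: HALT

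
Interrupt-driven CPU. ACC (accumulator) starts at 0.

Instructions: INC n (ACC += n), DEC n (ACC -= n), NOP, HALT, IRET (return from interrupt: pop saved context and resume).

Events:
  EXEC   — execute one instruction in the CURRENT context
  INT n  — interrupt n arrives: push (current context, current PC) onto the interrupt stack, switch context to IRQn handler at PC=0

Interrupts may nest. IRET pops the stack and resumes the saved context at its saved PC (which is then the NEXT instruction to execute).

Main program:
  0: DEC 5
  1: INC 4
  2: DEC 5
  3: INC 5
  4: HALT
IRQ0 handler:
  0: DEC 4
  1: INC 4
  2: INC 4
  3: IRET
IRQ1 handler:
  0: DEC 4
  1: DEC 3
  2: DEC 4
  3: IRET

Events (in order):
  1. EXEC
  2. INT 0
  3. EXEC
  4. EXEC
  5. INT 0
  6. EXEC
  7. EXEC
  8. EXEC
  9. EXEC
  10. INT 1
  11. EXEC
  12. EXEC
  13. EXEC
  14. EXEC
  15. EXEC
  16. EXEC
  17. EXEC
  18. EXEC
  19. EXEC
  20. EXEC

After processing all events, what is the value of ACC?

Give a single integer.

Event 1 (EXEC): [MAIN] PC=0: DEC 5 -> ACC=-5
Event 2 (INT 0): INT 0 arrives: push (MAIN, PC=1), enter IRQ0 at PC=0 (depth now 1)
Event 3 (EXEC): [IRQ0] PC=0: DEC 4 -> ACC=-9
Event 4 (EXEC): [IRQ0] PC=1: INC 4 -> ACC=-5
Event 5 (INT 0): INT 0 arrives: push (IRQ0, PC=2), enter IRQ0 at PC=0 (depth now 2)
Event 6 (EXEC): [IRQ0] PC=0: DEC 4 -> ACC=-9
Event 7 (EXEC): [IRQ0] PC=1: INC 4 -> ACC=-5
Event 8 (EXEC): [IRQ0] PC=2: INC 4 -> ACC=-1
Event 9 (EXEC): [IRQ0] PC=3: IRET -> resume IRQ0 at PC=2 (depth now 1)
Event 10 (INT 1): INT 1 arrives: push (IRQ0, PC=2), enter IRQ1 at PC=0 (depth now 2)
Event 11 (EXEC): [IRQ1] PC=0: DEC 4 -> ACC=-5
Event 12 (EXEC): [IRQ1] PC=1: DEC 3 -> ACC=-8
Event 13 (EXEC): [IRQ1] PC=2: DEC 4 -> ACC=-12
Event 14 (EXEC): [IRQ1] PC=3: IRET -> resume IRQ0 at PC=2 (depth now 1)
Event 15 (EXEC): [IRQ0] PC=2: INC 4 -> ACC=-8
Event 16 (EXEC): [IRQ0] PC=3: IRET -> resume MAIN at PC=1 (depth now 0)
Event 17 (EXEC): [MAIN] PC=1: INC 4 -> ACC=-4
Event 18 (EXEC): [MAIN] PC=2: DEC 5 -> ACC=-9
Event 19 (EXEC): [MAIN] PC=3: INC 5 -> ACC=-4
Event 20 (EXEC): [MAIN] PC=4: HALT

Answer: -4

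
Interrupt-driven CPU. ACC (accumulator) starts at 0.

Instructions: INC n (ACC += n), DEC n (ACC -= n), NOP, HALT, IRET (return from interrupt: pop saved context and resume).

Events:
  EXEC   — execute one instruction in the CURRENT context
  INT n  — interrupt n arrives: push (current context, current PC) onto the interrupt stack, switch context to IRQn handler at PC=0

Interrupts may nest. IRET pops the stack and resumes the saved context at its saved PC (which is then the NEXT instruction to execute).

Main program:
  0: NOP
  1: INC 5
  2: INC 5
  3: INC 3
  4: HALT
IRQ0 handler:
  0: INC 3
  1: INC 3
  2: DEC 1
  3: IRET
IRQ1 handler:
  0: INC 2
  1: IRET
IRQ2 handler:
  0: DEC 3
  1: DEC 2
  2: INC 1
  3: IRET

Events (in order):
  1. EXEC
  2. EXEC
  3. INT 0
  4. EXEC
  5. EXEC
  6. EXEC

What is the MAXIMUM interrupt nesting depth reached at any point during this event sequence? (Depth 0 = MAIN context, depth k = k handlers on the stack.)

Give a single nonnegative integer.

Answer: 1

Derivation:
Event 1 (EXEC): [MAIN] PC=0: NOP [depth=0]
Event 2 (EXEC): [MAIN] PC=1: INC 5 -> ACC=5 [depth=0]
Event 3 (INT 0): INT 0 arrives: push (MAIN, PC=2), enter IRQ0 at PC=0 (depth now 1) [depth=1]
Event 4 (EXEC): [IRQ0] PC=0: INC 3 -> ACC=8 [depth=1]
Event 5 (EXEC): [IRQ0] PC=1: INC 3 -> ACC=11 [depth=1]
Event 6 (EXEC): [IRQ0] PC=2: DEC 1 -> ACC=10 [depth=1]
Max depth observed: 1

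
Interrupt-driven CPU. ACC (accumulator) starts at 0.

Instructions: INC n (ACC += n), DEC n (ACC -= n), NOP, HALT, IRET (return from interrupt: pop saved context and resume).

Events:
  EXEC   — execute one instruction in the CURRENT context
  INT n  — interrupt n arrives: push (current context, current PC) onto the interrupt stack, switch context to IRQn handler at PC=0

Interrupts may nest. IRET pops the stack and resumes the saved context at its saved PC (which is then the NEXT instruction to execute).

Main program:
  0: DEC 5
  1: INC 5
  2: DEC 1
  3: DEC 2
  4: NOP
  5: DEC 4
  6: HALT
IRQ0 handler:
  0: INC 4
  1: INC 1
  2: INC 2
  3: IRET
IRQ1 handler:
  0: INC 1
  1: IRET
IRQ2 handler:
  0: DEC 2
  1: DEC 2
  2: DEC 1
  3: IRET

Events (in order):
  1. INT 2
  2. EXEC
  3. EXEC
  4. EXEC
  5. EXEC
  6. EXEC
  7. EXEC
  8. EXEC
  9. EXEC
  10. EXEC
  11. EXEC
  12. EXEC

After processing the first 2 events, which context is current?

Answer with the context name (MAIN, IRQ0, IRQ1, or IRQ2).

Answer: IRQ2

Derivation:
Event 1 (INT 2): INT 2 arrives: push (MAIN, PC=0), enter IRQ2 at PC=0 (depth now 1)
Event 2 (EXEC): [IRQ2] PC=0: DEC 2 -> ACC=-2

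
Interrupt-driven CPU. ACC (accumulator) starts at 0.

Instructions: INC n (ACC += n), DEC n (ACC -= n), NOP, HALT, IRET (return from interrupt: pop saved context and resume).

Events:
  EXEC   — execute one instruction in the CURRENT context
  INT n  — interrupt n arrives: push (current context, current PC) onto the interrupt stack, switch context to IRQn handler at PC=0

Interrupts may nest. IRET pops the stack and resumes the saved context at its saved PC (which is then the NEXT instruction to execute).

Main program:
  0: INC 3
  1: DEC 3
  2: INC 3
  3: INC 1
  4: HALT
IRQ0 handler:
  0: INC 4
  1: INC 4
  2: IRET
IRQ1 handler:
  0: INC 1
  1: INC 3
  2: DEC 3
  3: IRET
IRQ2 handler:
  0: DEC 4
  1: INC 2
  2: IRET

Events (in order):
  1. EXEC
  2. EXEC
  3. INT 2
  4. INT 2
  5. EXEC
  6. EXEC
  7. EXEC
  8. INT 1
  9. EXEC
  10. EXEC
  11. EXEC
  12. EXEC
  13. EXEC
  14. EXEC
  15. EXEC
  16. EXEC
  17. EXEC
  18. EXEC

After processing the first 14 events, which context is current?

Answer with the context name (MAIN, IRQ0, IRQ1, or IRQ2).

Event 1 (EXEC): [MAIN] PC=0: INC 3 -> ACC=3
Event 2 (EXEC): [MAIN] PC=1: DEC 3 -> ACC=0
Event 3 (INT 2): INT 2 arrives: push (MAIN, PC=2), enter IRQ2 at PC=0 (depth now 1)
Event 4 (INT 2): INT 2 arrives: push (IRQ2, PC=0), enter IRQ2 at PC=0 (depth now 2)
Event 5 (EXEC): [IRQ2] PC=0: DEC 4 -> ACC=-4
Event 6 (EXEC): [IRQ2] PC=1: INC 2 -> ACC=-2
Event 7 (EXEC): [IRQ2] PC=2: IRET -> resume IRQ2 at PC=0 (depth now 1)
Event 8 (INT 1): INT 1 arrives: push (IRQ2, PC=0), enter IRQ1 at PC=0 (depth now 2)
Event 9 (EXEC): [IRQ1] PC=0: INC 1 -> ACC=-1
Event 10 (EXEC): [IRQ1] PC=1: INC 3 -> ACC=2
Event 11 (EXEC): [IRQ1] PC=2: DEC 3 -> ACC=-1
Event 12 (EXEC): [IRQ1] PC=3: IRET -> resume IRQ2 at PC=0 (depth now 1)
Event 13 (EXEC): [IRQ2] PC=0: DEC 4 -> ACC=-5
Event 14 (EXEC): [IRQ2] PC=1: INC 2 -> ACC=-3

Answer: IRQ2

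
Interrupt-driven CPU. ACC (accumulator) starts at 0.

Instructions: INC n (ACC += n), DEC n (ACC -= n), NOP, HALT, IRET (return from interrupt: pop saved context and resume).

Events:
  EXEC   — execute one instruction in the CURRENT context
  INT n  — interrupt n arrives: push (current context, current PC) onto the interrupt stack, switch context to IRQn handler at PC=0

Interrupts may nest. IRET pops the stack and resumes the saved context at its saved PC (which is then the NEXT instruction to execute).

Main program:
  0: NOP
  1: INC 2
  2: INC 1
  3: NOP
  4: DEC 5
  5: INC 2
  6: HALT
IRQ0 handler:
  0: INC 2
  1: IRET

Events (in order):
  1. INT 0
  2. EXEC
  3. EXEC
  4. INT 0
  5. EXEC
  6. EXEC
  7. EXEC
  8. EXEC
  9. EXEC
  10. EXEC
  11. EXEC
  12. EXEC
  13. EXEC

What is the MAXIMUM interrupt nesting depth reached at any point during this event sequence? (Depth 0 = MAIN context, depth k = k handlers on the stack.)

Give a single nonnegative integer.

Answer: 1

Derivation:
Event 1 (INT 0): INT 0 arrives: push (MAIN, PC=0), enter IRQ0 at PC=0 (depth now 1) [depth=1]
Event 2 (EXEC): [IRQ0] PC=0: INC 2 -> ACC=2 [depth=1]
Event 3 (EXEC): [IRQ0] PC=1: IRET -> resume MAIN at PC=0 (depth now 0) [depth=0]
Event 4 (INT 0): INT 0 arrives: push (MAIN, PC=0), enter IRQ0 at PC=0 (depth now 1) [depth=1]
Event 5 (EXEC): [IRQ0] PC=0: INC 2 -> ACC=4 [depth=1]
Event 6 (EXEC): [IRQ0] PC=1: IRET -> resume MAIN at PC=0 (depth now 0) [depth=0]
Event 7 (EXEC): [MAIN] PC=0: NOP [depth=0]
Event 8 (EXEC): [MAIN] PC=1: INC 2 -> ACC=6 [depth=0]
Event 9 (EXEC): [MAIN] PC=2: INC 1 -> ACC=7 [depth=0]
Event 10 (EXEC): [MAIN] PC=3: NOP [depth=0]
Event 11 (EXEC): [MAIN] PC=4: DEC 5 -> ACC=2 [depth=0]
Event 12 (EXEC): [MAIN] PC=5: INC 2 -> ACC=4 [depth=0]
Event 13 (EXEC): [MAIN] PC=6: HALT [depth=0]
Max depth observed: 1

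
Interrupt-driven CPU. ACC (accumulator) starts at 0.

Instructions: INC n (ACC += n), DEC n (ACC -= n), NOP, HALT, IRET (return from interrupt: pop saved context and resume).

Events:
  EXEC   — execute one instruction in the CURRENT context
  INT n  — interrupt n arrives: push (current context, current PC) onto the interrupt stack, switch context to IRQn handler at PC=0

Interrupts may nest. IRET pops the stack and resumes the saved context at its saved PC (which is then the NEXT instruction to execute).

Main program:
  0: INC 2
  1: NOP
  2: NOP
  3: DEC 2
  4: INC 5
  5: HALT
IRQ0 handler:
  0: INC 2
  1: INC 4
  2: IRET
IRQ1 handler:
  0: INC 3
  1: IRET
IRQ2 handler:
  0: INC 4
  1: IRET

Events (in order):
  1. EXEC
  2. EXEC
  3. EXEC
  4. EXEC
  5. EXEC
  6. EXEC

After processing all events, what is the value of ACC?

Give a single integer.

Event 1 (EXEC): [MAIN] PC=0: INC 2 -> ACC=2
Event 2 (EXEC): [MAIN] PC=1: NOP
Event 3 (EXEC): [MAIN] PC=2: NOP
Event 4 (EXEC): [MAIN] PC=3: DEC 2 -> ACC=0
Event 5 (EXEC): [MAIN] PC=4: INC 5 -> ACC=5
Event 6 (EXEC): [MAIN] PC=5: HALT

Answer: 5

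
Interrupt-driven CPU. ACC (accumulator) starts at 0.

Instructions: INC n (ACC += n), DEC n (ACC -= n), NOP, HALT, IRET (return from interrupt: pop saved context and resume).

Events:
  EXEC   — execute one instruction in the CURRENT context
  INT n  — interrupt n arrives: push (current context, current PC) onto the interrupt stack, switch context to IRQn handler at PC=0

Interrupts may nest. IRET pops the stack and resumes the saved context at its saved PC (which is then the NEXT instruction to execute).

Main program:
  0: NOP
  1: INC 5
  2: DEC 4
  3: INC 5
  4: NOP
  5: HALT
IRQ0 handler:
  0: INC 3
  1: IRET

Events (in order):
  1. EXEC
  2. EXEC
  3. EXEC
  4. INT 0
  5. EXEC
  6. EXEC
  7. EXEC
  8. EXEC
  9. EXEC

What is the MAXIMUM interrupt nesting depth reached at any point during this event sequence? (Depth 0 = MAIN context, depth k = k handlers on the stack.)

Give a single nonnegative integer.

Answer: 1

Derivation:
Event 1 (EXEC): [MAIN] PC=0: NOP [depth=0]
Event 2 (EXEC): [MAIN] PC=1: INC 5 -> ACC=5 [depth=0]
Event 3 (EXEC): [MAIN] PC=2: DEC 4 -> ACC=1 [depth=0]
Event 4 (INT 0): INT 0 arrives: push (MAIN, PC=3), enter IRQ0 at PC=0 (depth now 1) [depth=1]
Event 5 (EXEC): [IRQ0] PC=0: INC 3 -> ACC=4 [depth=1]
Event 6 (EXEC): [IRQ0] PC=1: IRET -> resume MAIN at PC=3 (depth now 0) [depth=0]
Event 7 (EXEC): [MAIN] PC=3: INC 5 -> ACC=9 [depth=0]
Event 8 (EXEC): [MAIN] PC=4: NOP [depth=0]
Event 9 (EXEC): [MAIN] PC=5: HALT [depth=0]
Max depth observed: 1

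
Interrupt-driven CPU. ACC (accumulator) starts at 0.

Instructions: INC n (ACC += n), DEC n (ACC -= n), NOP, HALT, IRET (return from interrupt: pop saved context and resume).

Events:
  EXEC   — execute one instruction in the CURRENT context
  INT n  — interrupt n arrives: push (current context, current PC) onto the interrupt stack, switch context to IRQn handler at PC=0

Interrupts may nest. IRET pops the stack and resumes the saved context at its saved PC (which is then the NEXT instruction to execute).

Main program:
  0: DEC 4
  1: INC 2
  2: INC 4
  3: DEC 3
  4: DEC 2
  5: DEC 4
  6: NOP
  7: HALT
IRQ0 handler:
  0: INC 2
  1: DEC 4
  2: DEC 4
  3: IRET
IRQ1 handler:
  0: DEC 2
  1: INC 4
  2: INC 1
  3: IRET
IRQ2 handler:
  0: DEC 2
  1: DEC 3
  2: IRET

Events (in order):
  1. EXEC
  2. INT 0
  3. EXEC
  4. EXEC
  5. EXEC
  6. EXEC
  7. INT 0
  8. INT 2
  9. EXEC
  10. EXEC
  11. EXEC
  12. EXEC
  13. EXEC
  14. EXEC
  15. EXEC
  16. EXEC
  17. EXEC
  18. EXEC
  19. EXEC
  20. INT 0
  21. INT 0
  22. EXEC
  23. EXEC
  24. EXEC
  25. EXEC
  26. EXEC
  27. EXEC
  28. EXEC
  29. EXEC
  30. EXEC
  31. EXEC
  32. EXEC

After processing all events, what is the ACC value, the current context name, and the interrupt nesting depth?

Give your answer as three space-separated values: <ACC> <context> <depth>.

Answer: -36 MAIN 0

Derivation:
Event 1 (EXEC): [MAIN] PC=0: DEC 4 -> ACC=-4
Event 2 (INT 0): INT 0 arrives: push (MAIN, PC=1), enter IRQ0 at PC=0 (depth now 1)
Event 3 (EXEC): [IRQ0] PC=0: INC 2 -> ACC=-2
Event 4 (EXEC): [IRQ0] PC=1: DEC 4 -> ACC=-6
Event 5 (EXEC): [IRQ0] PC=2: DEC 4 -> ACC=-10
Event 6 (EXEC): [IRQ0] PC=3: IRET -> resume MAIN at PC=1 (depth now 0)
Event 7 (INT 0): INT 0 arrives: push (MAIN, PC=1), enter IRQ0 at PC=0 (depth now 1)
Event 8 (INT 2): INT 2 arrives: push (IRQ0, PC=0), enter IRQ2 at PC=0 (depth now 2)
Event 9 (EXEC): [IRQ2] PC=0: DEC 2 -> ACC=-12
Event 10 (EXEC): [IRQ2] PC=1: DEC 3 -> ACC=-15
Event 11 (EXEC): [IRQ2] PC=2: IRET -> resume IRQ0 at PC=0 (depth now 1)
Event 12 (EXEC): [IRQ0] PC=0: INC 2 -> ACC=-13
Event 13 (EXEC): [IRQ0] PC=1: DEC 4 -> ACC=-17
Event 14 (EXEC): [IRQ0] PC=2: DEC 4 -> ACC=-21
Event 15 (EXEC): [IRQ0] PC=3: IRET -> resume MAIN at PC=1 (depth now 0)
Event 16 (EXEC): [MAIN] PC=1: INC 2 -> ACC=-19
Event 17 (EXEC): [MAIN] PC=2: INC 4 -> ACC=-15
Event 18 (EXEC): [MAIN] PC=3: DEC 3 -> ACC=-18
Event 19 (EXEC): [MAIN] PC=4: DEC 2 -> ACC=-20
Event 20 (INT 0): INT 0 arrives: push (MAIN, PC=5), enter IRQ0 at PC=0 (depth now 1)
Event 21 (INT 0): INT 0 arrives: push (IRQ0, PC=0), enter IRQ0 at PC=0 (depth now 2)
Event 22 (EXEC): [IRQ0] PC=0: INC 2 -> ACC=-18
Event 23 (EXEC): [IRQ0] PC=1: DEC 4 -> ACC=-22
Event 24 (EXEC): [IRQ0] PC=2: DEC 4 -> ACC=-26
Event 25 (EXEC): [IRQ0] PC=3: IRET -> resume IRQ0 at PC=0 (depth now 1)
Event 26 (EXEC): [IRQ0] PC=0: INC 2 -> ACC=-24
Event 27 (EXEC): [IRQ0] PC=1: DEC 4 -> ACC=-28
Event 28 (EXEC): [IRQ0] PC=2: DEC 4 -> ACC=-32
Event 29 (EXEC): [IRQ0] PC=3: IRET -> resume MAIN at PC=5 (depth now 0)
Event 30 (EXEC): [MAIN] PC=5: DEC 4 -> ACC=-36
Event 31 (EXEC): [MAIN] PC=6: NOP
Event 32 (EXEC): [MAIN] PC=7: HALT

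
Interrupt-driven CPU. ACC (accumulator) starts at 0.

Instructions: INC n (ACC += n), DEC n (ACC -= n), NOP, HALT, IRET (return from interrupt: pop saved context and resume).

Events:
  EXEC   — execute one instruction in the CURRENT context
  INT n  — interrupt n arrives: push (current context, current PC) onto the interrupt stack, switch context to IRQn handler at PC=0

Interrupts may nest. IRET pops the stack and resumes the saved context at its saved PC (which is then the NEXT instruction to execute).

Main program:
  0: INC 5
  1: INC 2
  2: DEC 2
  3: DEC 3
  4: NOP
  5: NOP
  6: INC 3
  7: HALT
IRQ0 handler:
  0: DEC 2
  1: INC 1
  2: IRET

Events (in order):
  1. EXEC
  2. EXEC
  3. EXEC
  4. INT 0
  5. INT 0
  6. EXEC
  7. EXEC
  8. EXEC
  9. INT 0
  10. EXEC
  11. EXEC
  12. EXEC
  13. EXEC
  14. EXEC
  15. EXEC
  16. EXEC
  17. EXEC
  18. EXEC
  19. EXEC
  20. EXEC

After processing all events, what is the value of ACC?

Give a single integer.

Answer: 2

Derivation:
Event 1 (EXEC): [MAIN] PC=0: INC 5 -> ACC=5
Event 2 (EXEC): [MAIN] PC=1: INC 2 -> ACC=7
Event 3 (EXEC): [MAIN] PC=2: DEC 2 -> ACC=5
Event 4 (INT 0): INT 0 arrives: push (MAIN, PC=3), enter IRQ0 at PC=0 (depth now 1)
Event 5 (INT 0): INT 0 arrives: push (IRQ0, PC=0), enter IRQ0 at PC=0 (depth now 2)
Event 6 (EXEC): [IRQ0] PC=0: DEC 2 -> ACC=3
Event 7 (EXEC): [IRQ0] PC=1: INC 1 -> ACC=4
Event 8 (EXEC): [IRQ0] PC=2: IRET -> resume IRQ0 at PC=0 (depth now 1)
Event 9 (INT 0): INT 0 arrives: push (IRQ0, PC=0), enter IRQ0 at PC=0 (depth now 2)
Event 10 (EXEC): [IRQ0] PC=0: DEC 2 -> ACC=2
Event 11 (EXEC): [IRQ0] PC=1: INC 1 -> ACC=3
Event 12 (EXEC): [IRQ0] PC=2: IRET -> resume IRQ0 at PC=0 (depth now 1)
Event 13 (EXEC): [IRQ0] PC=0: DEC 2 -> ACC=1
Event 14 (EXEC): [IRQ0] PC=1: INC 1 -> ACC=2
Event 15 (EXEC): [IRQ0] PC=2: IRET -> resume MAIN at PC=3 (depth now 0)
Event 16 (EXEC): [MAIN] PC=3: DEC 3 -> ACC=-1
Event 17 (EXEC): [MAIN] PC=4: NOP
Event 18 (EXEC): [MAIN] PC=5: NOP
Event 19 (EXEC): [MAIN] PC=6: INC 3 -> ACC=2
Event 20 (EXEC): [MAIN] PC=7: HALT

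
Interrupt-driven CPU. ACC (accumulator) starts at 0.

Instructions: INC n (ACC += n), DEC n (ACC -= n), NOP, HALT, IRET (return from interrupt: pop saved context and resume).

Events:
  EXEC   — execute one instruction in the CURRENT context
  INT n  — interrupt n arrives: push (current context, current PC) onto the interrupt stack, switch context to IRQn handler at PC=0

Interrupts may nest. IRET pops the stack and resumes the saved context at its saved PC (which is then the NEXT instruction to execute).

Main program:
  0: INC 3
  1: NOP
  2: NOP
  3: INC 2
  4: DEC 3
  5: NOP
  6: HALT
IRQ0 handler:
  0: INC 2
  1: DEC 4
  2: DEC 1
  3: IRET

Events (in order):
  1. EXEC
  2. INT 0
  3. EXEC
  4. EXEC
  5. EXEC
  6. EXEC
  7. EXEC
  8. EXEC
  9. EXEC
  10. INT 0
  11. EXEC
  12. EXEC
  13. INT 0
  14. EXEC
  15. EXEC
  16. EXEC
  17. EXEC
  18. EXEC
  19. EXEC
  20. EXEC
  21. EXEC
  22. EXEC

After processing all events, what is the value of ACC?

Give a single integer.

Event 1 (EXEC): [MAIN] PC=0: INC 3 -> ACC=3
Event 2 (INT 0): INT 0 arrives: push (MAIN, PC=1), enter IRQ0 at PC=0 (depth now 1)
Event 3 (EXEC): [IRQ0] PC=0: INC 2 -> ACC=5
Event 4 (EXEC): [IRQ0] PC=1: DEC 4 -> ACC=1
Event 5 (EXEC): [IRQ0] PC=2: DEC 1 -> ACC=0
Event 6 (EXEC): [IRQ0] PC=3: IRET -> resume MAIN at PC=1 (depth now 0)
Event 7 (EXEC): [MAIN] PC=1: NOP
Event 8 (EXEC): [MAIN] PC=2: NOP
Event 9 (EXEC): [MAIN] PC=3: INC 2 -> ACC=2
Event 10 (INT 0): INT 0 arrives: push (MAIN, PC=4), enter IRQ0 at PC=0 (depth now 1)
Event 11 (EXEC): [IRQ0] PC=0: INC 2 -> ACC=4
Event 12 (EXEC): [IRQ0] PC=1: DEC 4 -> ACC=0
Event 13 (INT 0): INT 0 arrives: push (IRQ0, PC=2), enter IRQ0 at PC=0 (depth now 2)
Event 14 (EXEC): [IRQ0] PC=0: INC 2 -> ACC=2
Event 15 (EXEC): [IRQ0] PC=1: DEC 4 -> ACC=-2
Event 16 (EXEC): [IRQ0] PC=2: DEC 1 -> ACC=-3
Event 17 (EXEC): [IRQ0] PC=3: IRET -> resume IRQ0 at PC=2 (depth now 1)
Event 18 (EXEC): [IRQ0] PC=2: DEC 1 -> ACC=-4
Event 19 (EXEC): [IRQ0] PC=3: IRET -> resume MAIN at PC=4 (depth now 0)
Event 20 (EXEC): [MAIN] PC=4: DEC 3 -> ACC=-7
Event 21 (EXEC): [MAIN] PC=5: NOP
Event 22 (EXEC): [MAIN] PC=6: HALT

Answer: -7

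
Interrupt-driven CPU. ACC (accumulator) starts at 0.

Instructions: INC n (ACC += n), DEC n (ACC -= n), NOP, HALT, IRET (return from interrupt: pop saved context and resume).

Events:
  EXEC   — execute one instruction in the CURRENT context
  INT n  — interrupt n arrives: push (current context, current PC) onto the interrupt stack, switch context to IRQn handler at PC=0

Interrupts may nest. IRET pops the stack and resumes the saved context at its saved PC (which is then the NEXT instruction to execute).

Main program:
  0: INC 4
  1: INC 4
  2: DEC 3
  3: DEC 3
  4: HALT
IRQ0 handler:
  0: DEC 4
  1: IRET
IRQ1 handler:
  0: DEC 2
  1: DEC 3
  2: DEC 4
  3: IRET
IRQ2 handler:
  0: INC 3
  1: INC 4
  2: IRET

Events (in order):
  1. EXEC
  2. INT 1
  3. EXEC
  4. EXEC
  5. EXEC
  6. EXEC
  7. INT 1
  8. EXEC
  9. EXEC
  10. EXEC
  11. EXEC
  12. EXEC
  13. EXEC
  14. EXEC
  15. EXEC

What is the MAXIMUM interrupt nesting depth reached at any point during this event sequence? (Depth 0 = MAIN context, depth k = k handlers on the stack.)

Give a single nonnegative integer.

Event 1 (EXEC): [MAIN] PC=0: INC 4 -> ACC=4 [depth=0]
Event 2 (INT 1): INT 1 arrives: push (MAIN, PC=1), enter IRQ1 at PC=0 (depth now 1) [depth=1]
Event 3 (EXEC): [IRQ1] PC=0: DEC 2 -> ACC=2 [depth=1]
Event 4 (EXEC): [IRQ1] PC=1: DEC 3 -> ACC=-1 [depth=1]
Event 5 (EXEC): [IRQ1] PC=2: DEC 4 -> ACC=-5 [depth=1]
Event 6 (EXEC): [IRQ1] PC=3: IRET -> resume MAIN at PC=1 (depth now 0) [depth=0]
Event 7 (INT 1): INT 1 arrives: push (MAIN, PC=1), enter IRQ1 at PC=0 (depth now 1) [depth=1]
Event 8 (EXEC): [IRQ1] PC=0: DEC 2 -> ACC=-7 [depth=1]
Event 9 (EXEC): [IRQ1] PC=1: DEC 3 -> ACC=-10 [depth=1]
Event 10 (EXEC): [IRQ1] PC=2: DEC 4 -> ACC=-14 [depth=1]
Event 11 (EXEC): [IRQ1] PC=3: IRET -> resume MAIN at PC=1 (depth now 0) [depth=0]
Event 12 (EXEC): [MAIN] PC=1: INC 4 -> ACC=-10 [depth=0]
Event 13 (EXEC): [MAIN] PC=2: DEC 3 -> ACC=-13 [depth=0]
Event 14 (EXEC): [MAIN] PC=3: DEC 3 -> ACC=-16 [depth=0]
Event 15 (EXEC): [MAIN] PC=4: HALT [depth=0]
Max depth observed: 1

Answer: 1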